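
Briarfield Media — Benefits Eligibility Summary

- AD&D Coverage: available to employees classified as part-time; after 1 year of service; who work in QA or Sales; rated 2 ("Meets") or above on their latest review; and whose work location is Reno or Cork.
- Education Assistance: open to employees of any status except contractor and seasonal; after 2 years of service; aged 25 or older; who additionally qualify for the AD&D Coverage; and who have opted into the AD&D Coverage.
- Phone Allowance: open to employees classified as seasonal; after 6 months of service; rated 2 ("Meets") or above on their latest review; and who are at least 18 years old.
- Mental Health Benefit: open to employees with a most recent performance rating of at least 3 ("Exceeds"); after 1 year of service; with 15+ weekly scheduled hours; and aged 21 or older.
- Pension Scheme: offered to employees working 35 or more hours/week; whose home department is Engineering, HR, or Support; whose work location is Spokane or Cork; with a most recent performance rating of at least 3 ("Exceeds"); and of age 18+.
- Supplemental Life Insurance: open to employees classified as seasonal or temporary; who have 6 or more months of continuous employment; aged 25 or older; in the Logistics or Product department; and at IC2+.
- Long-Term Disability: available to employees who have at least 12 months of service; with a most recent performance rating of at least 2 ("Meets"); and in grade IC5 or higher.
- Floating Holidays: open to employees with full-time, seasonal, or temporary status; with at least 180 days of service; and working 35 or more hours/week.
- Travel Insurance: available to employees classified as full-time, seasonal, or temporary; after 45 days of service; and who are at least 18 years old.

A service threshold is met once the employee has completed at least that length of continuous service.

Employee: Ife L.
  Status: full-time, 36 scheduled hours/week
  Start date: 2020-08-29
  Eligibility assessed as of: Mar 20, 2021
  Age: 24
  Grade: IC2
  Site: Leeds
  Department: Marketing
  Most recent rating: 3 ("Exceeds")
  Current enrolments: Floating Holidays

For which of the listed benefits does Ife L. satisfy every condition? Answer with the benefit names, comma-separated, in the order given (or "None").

Service from 2020-08-29 to Mar 20, 2021: 203 days.
AD&D Coverage — status full-time ✗ (requires part-time) → not eligible.
Education Assistance — status full-time ✓ (not excluded); service 203 days < 2 years (≈730 days) ✗ → not eligible.
Phone Allowance — status full-time ✗ (requires seasonal) → not eligible.
Mental Health Benefit — rating 3 ≥ 3 ✓; service 203 days < 1 year (≈365 days) ✗ → not eligible.
Pension Scheme — 36 hrs/wk ≥ 35 ✓; dept Marketing ✗ → not eligible.
Supplemental Life Insurance — status full-time ✗ (requires seasonal or temporary) → not eligible.
Long-Term Disability — service 203 days < 12 months (≈360 days) ✗ → not eligible.
Floating Holidays — status full-time ✓; service 203 days ≥ 180 days ✓; 36 hrs/wk ≥ 35 ✓ → eligible.
Travel Insurance — status full-time ✓; service 203 days ≥ 45 days ✓; age 24 ≥ 18 ✓ → eligible.

Floating Holidays, Travel Insurance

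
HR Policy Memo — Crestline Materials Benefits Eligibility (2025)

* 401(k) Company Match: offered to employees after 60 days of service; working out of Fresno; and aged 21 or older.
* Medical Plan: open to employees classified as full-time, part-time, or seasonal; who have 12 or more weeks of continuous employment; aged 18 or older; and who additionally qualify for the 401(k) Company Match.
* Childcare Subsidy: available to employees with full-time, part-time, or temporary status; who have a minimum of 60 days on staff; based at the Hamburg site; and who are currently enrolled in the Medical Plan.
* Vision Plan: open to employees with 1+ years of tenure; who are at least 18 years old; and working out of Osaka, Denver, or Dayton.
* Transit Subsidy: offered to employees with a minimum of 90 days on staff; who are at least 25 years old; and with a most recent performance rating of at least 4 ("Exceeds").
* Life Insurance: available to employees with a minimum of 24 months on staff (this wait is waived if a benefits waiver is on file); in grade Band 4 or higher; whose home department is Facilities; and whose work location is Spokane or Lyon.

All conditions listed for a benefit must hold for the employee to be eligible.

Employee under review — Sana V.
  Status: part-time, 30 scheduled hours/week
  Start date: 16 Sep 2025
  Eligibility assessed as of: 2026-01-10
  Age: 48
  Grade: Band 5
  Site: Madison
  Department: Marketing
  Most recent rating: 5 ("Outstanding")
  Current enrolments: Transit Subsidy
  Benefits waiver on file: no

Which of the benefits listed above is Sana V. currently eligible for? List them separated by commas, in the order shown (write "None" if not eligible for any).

Transit Subsidy

Service from 16 Sep 2025 to 2026-01-10: 116 days.
401(k) Company Match — service 116 days ≥ 60 days ✓; site Madison ✗ (not Fresno) → not eligible.
Medical Plan — status part-time ✓; service 116 days ≥ 12 weeks (≈84 days) ✓; age 48 ≥ 18 ✓; not eligible for 401(k) Company Match ✗ → not eligible.
Childcare Subsidy — status part-time ✓; service 116 days ≥ 60 days ✓; site Madison ✗ (not Hamburg) → not eligible.
Vision Plan — service 116 days < 1 year (≈365 days) ✗ → not eligible.
Transit Subsidy — service 116 days ≥ 90 days ✓; age 48 ≥ 25 ✓; rating 5 ≥ 4 ✓ → eligible.
Life Insurance — no waiver, service 116 days < 24 months (≈720 days) ✗ → not eligible.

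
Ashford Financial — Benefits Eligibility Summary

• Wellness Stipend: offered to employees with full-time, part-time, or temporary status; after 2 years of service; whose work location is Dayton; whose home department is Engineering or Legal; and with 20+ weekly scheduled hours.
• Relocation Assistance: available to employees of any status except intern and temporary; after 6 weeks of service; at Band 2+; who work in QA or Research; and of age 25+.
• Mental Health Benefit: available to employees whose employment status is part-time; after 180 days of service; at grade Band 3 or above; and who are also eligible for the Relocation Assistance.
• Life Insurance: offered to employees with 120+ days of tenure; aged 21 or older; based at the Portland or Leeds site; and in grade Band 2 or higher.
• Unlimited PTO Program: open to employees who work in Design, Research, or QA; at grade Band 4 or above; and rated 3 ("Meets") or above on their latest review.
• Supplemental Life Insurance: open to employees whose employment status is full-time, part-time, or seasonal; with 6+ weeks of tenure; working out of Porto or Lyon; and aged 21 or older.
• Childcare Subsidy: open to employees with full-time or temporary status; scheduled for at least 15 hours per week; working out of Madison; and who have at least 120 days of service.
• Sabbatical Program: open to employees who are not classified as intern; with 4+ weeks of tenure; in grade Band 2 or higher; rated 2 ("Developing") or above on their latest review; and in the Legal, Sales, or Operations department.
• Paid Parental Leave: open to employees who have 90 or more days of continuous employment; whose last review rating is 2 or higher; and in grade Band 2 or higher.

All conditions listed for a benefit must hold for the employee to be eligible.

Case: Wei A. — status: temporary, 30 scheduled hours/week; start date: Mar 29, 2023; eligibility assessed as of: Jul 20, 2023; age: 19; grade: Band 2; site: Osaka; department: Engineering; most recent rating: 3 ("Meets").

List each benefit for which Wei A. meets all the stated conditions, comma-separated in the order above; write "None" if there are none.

Paid Parental Leave

Service from Mar 29, 2023 to Jul 20, 2023: 113 days.
Wellness Stipend — status temporary ✓; service 113 days < 2 years (≈730 days) ✗ → not eligible.
Relocation Assistance — status temporary ✗ (excluded) → not eligible.
Mental Health Benefit — status temporary ✗ (requires part-time) → not eligible.
Life Insurance — service 113 days < 120 days ✗ → not eligible.
Unlimited PTO Program — dept Engineering ✗ → not eligible.
Supplemental Life Insurance — status temporary ✗ (requires full-time, part-time, or seasonal) → not eligible.
Childcare Subsidy — status temporary ✓; 30 hrs/wk ≥ 15 ✓; site Osaka ✗ (not Madison) → not eligible.
Sabbatical Program — status temporary ✓ (not excluded); service 113 days ≥ 4 weeks (≈28 days) ✓; grade Band 2 ≥ Band 2 ✓; rating 3 ≥ 2 ✓; dept Engineering ✗ → not eligible.
Paid Parental Leave — service 113 days ≥ 90 days ✓; rating 3 ≥ 2 ✓; grade Band 2 ≥ Band 2 ✓ → eligible.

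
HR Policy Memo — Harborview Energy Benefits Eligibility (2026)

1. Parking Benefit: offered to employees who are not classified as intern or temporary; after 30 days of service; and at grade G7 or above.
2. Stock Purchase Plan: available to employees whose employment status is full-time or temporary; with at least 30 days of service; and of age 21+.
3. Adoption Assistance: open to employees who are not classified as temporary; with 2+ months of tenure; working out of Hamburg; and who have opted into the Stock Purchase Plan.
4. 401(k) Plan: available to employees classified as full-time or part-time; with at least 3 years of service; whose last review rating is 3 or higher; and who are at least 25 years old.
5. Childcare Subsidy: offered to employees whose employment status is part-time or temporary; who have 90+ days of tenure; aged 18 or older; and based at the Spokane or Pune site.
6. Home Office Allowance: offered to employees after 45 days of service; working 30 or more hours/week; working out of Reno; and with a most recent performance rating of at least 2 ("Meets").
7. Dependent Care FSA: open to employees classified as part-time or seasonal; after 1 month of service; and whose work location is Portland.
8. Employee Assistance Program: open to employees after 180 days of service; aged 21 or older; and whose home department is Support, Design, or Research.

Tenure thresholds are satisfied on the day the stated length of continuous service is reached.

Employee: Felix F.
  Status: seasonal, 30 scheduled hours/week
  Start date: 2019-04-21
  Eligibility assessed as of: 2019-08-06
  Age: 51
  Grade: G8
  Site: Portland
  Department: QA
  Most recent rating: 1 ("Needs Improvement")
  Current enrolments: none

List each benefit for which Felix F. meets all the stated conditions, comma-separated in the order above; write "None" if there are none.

Service from 2019-04-21 to 2019-08-06: 107 days.
Parking Benefit — status seasonal ✓ (not excluded); service 107 days ≥ 30 days ✓; grade G8 ≥ G7 ✓ → eligible.
Stock Purchase Plan — status seasonal ✗ (requires full-time or temporary) → not eligible.
Adoption Assistance — status seasonal ✓ (not excluded); service 107 days ≥ 2 months (≈60 days) ✓; site Portland ✗ (not Hamburg) → not eligible.
401(k) Plan — status seasonal ✗ (requires full-time or part-time) → not eligible.
Childcare Subsidy — status seasonal ✗ (requires part-time or temporary) → not eligible.
Home Office Allowance — service 107 days ≥ 45 days ✓; 30 hrs/wk ≥ 30 ✓; site Portland ✗ (not Reno) → not eligible.
Dependent Care FSA — status seasonal ✓; service 107 days ≥ 1 month (≈30 days) ✓; site Portland ✓ → eligible.
Employee Assistance Program — service 107 days < 180 days ✗ → not eligible.

Parking Benefit, Dependent Care FSA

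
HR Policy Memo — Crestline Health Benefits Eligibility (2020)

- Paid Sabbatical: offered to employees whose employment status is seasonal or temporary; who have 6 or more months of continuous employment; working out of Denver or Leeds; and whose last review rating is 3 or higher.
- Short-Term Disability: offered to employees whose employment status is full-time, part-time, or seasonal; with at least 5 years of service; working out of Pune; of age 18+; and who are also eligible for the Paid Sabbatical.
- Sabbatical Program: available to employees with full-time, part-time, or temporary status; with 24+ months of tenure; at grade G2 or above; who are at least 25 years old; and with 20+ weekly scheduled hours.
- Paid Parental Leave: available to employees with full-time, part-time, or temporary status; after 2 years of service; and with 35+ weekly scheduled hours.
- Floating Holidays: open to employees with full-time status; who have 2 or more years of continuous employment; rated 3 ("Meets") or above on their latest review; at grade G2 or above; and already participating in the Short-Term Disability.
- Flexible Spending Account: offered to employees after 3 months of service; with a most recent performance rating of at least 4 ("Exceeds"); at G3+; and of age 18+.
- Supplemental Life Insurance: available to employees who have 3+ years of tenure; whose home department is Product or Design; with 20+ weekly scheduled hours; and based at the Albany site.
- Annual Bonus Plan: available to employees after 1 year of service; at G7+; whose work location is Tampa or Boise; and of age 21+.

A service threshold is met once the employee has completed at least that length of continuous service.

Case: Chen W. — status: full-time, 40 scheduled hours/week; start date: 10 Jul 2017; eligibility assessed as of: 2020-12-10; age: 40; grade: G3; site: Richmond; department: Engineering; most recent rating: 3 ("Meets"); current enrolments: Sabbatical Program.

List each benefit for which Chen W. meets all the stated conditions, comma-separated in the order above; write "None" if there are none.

Sabbatical Program, Paid Parental Leave

Service from 10 Jul 2017 to 2020-12-10: 1249 days.
Paid Sabbatical — status full-time ✗ (requires seasonal or temporary) → not eligible.
Short-Term Disability — status full-time ✓; service 1249 days < 5 years (≈1825 days) ✗ → not eligible.
Sabbatical Program — status full-time ✓; service 1249 days ≥ 24 months (≈720 days) ✓; grade G3 ≥ G2 ✓; age 40 ≥ 25 ✓; 40 hrs/wk ≥ 20 ✓ → eligible.
Paid Parental Leave — status full-time ✓; service 1249 days ≥ 2 years (≈730 days) ✓; 40 hrs/wk ≥ 35 ✓ → eligible.
Floating Holidays — status full-time ✓; service 1249 days ≥ 2 years (≈730 days) ✓; rating 3 ≥ 3 ✓; grade G3 ≥ G2 ✓; not enrolled in Short-Term Disability ✗ → not eligible.
Flexible Spending Account — service 1249 days ≥ 3 months (≈90 days) ✓; rating 3 < 4 ✗ → not eligible.
Supplemental Life Insurance — service 1249 days ≥ 3 years (≈1095 days) ✓; dept Engineering ✗ → not eligible.
Annual Bonus Plan — service 1249 days ≥ 1 year (≈365 days) ✓; grade G3 < G7 ✗ → not eligible.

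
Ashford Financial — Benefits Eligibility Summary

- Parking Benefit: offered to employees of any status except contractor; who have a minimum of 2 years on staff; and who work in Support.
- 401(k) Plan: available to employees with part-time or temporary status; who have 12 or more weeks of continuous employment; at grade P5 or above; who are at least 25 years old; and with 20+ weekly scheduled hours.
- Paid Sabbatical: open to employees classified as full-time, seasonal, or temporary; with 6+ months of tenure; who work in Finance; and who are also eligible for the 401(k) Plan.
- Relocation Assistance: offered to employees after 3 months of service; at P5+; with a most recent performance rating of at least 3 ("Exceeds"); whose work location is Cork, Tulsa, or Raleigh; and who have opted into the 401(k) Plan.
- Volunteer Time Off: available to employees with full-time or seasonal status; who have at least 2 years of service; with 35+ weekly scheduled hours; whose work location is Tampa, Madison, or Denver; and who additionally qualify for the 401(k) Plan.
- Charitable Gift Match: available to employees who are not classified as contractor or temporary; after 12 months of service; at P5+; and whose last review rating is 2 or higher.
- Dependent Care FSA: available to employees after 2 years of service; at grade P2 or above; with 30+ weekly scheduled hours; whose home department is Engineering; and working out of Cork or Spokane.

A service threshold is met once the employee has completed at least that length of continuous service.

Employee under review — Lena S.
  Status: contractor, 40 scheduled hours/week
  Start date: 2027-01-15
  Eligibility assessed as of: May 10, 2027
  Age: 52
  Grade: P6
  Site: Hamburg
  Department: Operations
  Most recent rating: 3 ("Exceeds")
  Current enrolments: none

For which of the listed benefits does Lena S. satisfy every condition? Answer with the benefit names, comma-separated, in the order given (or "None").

Service from 2027-01-15 to May 10, 2027: 115 days.
Parking Benefit — status contractor ✗ (excluded) → not eligible.
401(k) Plan — status contractor ✗ (requires part-time or temporary) → not eligible.
Paid Sabbatical — status contractor ✗ (requires full-time, seasonal, or temporary) → not eligible.
Relocation Assistance — service 115 days ≥ 3 months (≈90 days) ✓; grade P6 ≥ P5 ✓; rating 3 ≥ 3 ✓; site Hamburg ✗ (not Cork, Tulsa, or Raleigh) → not eligible.
Volunteer Time Off — status contractor ✗ (requires full-time or seasonal) → not eligible.
Charitable Gift Match — status contractor ✗ (excluded) → not eligible.
Dependent Care FSA — service 115 days < 2 years (≈730 days) ✗ → not eligible.

None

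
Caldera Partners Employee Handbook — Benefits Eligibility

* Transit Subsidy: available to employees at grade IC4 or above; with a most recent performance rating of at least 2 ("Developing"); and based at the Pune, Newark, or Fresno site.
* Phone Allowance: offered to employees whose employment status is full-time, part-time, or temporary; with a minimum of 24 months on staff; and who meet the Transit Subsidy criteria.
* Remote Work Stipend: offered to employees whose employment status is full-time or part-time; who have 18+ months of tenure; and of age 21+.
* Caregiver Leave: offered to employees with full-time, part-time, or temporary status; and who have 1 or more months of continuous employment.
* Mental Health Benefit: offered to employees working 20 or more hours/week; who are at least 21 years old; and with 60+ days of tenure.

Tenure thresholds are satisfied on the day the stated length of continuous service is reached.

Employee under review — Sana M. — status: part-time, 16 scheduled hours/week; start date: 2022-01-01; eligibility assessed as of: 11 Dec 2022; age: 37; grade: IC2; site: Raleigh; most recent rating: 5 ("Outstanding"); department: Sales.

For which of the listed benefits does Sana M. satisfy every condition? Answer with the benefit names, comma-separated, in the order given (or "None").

Service from 2022-01-01 to 11 Dec 2022: 344 days.
Transit Subsidy — grade IC2 < IC4 ✗ → not eligible.
Phone Allowance — status part-time ✓; service 344 days < 24 months (≈720 days) ✗ → not eligible.
Remote Work Stipend — status part-time ✓; service 344 days < 18 months (≈540 days) ✗ → not eligible.
Caregiver Leave — status part-time ✓; service 344 days ≥ 1 month (≈30 days) ✓ → eligible.
Mental Health Benefit — 16 hrs/wk < 20 ✗ → not eligible.

Caregiver Leave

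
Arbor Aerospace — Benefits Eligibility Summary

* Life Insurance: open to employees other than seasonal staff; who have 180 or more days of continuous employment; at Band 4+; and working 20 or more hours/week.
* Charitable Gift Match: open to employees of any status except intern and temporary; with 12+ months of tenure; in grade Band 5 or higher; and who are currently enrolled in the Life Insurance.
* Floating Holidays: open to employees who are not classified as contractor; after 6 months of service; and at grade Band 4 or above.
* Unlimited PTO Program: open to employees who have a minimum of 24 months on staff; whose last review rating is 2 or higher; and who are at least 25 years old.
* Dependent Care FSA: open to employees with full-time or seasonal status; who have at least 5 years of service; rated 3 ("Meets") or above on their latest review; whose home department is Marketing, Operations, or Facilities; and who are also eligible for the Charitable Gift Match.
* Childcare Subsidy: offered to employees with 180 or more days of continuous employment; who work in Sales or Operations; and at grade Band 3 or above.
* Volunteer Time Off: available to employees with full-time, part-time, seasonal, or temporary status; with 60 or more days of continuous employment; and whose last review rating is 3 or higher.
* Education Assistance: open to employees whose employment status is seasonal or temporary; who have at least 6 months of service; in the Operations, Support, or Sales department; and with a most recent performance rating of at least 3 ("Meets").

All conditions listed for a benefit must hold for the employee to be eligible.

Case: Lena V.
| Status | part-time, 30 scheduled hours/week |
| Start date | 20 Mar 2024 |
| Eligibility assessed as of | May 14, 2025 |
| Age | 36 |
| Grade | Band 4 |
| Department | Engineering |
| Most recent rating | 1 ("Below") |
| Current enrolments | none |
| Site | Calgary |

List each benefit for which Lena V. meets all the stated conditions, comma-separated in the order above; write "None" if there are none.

Service from 20 Mar 2024 to May 14, 2025: 420 days.
Life Insurance — status part-time ✓ (not excluded); service 420 days ≥ 180 days ✓; grade Band 4 ≥ Band 4 ✓; 30 hrs/wk ≥ 20 ✓ → eligible.
Charitable Gift Match — status part-time ✓ (not excluded); service 420 days ≥ 12 months (≈360 days) ✓; grade Band 4 < Band 5 ✗ → not eligible.
Floating Holidays — status part-time ✓ (not excluded); service 420 days ≥ 6 months (≈180 days) ✓; grade Band 4 ≥ Band 4 ✓ → eligible.
Unlimited PTO Program — service 420 days < 24 months (≈720 days) ✗ → not eligible.
Dependent Care FSA — status part-time ✗ (requires full-time or seasonal) → not eligible.
Childcare Subsidy — service 420 days ≥ 180 days ✓; dept Engineering ✗ → not eligible.
Volunteer Time Off — status part-time ✓; service 420 days ≥ 60 days ✓; rating 1 < 3 ✗ → not eligible.
Education Assistance — status part-time ✗ (requires seasonal or temporary) → not eligible.

Life Insurance, Floating Holidays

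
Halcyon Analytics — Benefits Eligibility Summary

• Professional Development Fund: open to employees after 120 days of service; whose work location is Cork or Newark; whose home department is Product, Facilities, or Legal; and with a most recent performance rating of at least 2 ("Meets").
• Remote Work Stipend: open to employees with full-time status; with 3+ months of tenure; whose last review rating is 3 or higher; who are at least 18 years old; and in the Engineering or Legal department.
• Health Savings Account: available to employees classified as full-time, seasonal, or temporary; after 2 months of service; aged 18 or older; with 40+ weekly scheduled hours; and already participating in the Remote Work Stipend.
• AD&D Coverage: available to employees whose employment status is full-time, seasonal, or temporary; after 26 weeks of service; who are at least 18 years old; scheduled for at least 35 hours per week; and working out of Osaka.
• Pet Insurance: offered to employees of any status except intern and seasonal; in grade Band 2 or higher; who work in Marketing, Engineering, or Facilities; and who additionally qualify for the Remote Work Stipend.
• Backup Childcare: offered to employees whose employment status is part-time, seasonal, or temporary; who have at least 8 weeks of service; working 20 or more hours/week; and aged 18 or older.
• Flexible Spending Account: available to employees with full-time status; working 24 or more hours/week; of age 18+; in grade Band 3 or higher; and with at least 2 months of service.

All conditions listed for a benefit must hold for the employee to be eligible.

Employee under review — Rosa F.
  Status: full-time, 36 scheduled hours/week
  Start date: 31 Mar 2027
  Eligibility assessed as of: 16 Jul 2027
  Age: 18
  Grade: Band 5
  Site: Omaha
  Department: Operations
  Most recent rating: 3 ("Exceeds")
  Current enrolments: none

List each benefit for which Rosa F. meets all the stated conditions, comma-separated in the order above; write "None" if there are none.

Service from 31 Mar 2027 to 16 Jul 2027: 107 days.
Professional Development Fund — service 107 days < 120 days ✗ → not eligible.
Remote Work Stipend — status full-time ✓; service 107 days ≥ 3 months (≈90 days) ✓; rating 3 ≥ 3 ✓; age 18 ≥ 18 ✓; dept Operations ✗ → not eligible.
Health Savings Account — status full-time ✓; service 107 days ≥ 2 months (≈60 days) ✓; age 18 ≥ 18 ✓; 36 hrs/wk < 40 ✗ → not eligible.
AD&D Coverage — status full-time ✓; service 107 days < 26 weeks (≈182 days) ✗ → not eligible.
Pet Insurance — status full-time ✓ (not excluded); grade Band 5 ≥ Band 2 ✓; dept Operations ✗ → not eligible.
Backup Childcare — status full-time ✗ (requires part-time, seasonal, or temporary) → not eligible.
Flexible Spending Account — status full-time ✓; 36 hrs/wk ≥ 24 ✓; age 18 ≥ 18 ✓; grade Band 5 ≥ Band 3 ✓; service 107 days ≥ 2 months (≈60 days) ✓ → eligible.

Flexible Spending Account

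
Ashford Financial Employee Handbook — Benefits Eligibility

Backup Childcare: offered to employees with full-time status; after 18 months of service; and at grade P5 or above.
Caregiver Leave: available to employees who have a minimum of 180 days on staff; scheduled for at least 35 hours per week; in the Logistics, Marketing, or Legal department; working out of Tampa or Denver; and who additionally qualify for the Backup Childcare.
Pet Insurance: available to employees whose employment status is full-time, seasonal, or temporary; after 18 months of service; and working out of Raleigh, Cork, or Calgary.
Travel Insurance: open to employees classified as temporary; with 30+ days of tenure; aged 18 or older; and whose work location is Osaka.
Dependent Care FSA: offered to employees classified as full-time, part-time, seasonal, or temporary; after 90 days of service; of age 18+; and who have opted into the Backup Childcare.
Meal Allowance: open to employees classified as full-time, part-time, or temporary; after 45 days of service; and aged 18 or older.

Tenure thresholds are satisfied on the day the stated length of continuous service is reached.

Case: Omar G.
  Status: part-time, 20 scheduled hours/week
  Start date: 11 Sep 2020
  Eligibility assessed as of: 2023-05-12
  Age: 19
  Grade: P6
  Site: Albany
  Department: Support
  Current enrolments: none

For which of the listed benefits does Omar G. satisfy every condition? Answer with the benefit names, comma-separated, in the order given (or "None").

Service from 11 Sep 2020 to 2023-05-12: 973 days.
Backup Childcare — status part-time ✗ (requires full-time) → not eligible.
Caregiver Leave — service 973 days ≥ 180 days ✓; 20 hrs/wk < 35 ✗ → not eligible.
Pet Insurance — status part-time ✗ (requires full-time, seasonal, or temporary) → not eligible.
Travel Insurance — status part-time ✗ (requires temporary) → not eligible.
Dependent Care FSA — status part-time ✓; service 973 days ≥ 90 days ✓; age 19 ≥ 18 ✓; not enrolled in Backup Childcare ✗ → not eligible.
Meal Allowance — status part-time ✓; service 973 days ≥ 45 days ✓; age 19 ≥ 18 ✓ → eligible.

Meal Allowance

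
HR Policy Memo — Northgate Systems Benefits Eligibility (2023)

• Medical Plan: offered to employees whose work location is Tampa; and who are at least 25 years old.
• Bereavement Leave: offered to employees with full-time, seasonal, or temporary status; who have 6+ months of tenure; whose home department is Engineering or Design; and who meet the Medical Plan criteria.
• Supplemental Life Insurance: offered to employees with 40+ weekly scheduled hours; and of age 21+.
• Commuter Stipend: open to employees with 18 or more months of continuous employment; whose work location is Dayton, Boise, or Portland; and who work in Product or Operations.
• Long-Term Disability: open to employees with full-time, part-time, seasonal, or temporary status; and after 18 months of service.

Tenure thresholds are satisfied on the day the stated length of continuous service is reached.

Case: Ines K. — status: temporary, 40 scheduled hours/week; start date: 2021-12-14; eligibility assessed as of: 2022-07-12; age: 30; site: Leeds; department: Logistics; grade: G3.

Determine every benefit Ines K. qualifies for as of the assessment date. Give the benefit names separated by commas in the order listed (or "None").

Supplemental Life Insurance

Service from 2021-12-14 to 2022-07-12: 210 days.
Medical Plan — site Leeds ✗ (not Tampa) → not eligible.
Bereavement Leave — status temporary ✓; service 210 days ≥ 6 months (≈180 days) ✓; dept Logistics ✗ → not eligible.
Supplemental Life Insurance — 40 hrs/wk ≥ 40 ✓; age 30 ≥ 21 ✓ → eligible.
Commuter Stipend — service 210 days < 18 months (≈540 days) ✗ → not eligible.
Long-Term Disability — status temporary ✓; service 210 days < 18 months (≈540 days) ✗ → not eligible.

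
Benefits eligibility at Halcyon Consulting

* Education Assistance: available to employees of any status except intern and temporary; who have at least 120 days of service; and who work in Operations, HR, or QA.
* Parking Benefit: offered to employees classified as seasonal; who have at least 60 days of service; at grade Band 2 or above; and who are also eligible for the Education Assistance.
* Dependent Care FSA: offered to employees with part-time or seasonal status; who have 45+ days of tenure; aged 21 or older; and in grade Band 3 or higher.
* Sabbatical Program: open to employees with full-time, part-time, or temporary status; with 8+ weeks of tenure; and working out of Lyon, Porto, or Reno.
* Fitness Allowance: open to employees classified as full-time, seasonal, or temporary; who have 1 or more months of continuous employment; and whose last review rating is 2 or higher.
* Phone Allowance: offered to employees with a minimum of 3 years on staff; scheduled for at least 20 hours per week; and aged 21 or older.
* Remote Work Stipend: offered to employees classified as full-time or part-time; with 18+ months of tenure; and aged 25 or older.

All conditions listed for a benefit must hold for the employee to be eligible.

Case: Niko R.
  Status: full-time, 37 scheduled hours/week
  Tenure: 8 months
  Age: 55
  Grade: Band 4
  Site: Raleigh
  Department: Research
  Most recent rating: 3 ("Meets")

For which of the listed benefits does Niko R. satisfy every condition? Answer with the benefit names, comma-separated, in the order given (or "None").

Fitness Allowance

Education Assistance — status full-time ✓ (not excluded); service 8 months ≥ 120 days ✓; dept Research ✗ → not eligible.
Parking Benefit — status full-time ✗ (requires seasonal) → not eligible.
Dependent Care FSA — status full-time ✗ (requires part-time or seasonal) → not eligible.
Sabbatical Program — status full-time ✓; service 8 months ≥ 8 weeks (≈56 days) ✓; site Raleigh ✗ (not Lyon, Porto, or Reno) → not eligible.
Fitness Allowance — status full-time ✓; service 8 months ≥ 1 month ✓; rating 3 ≥ 2 ✓ → eligible.
Phone Allowance — service 8 months < 3 years (≈1095 days) ✗ → not eligible.
Remote Work Stipend — status full-time ✓; service 8 months < 18 months ✗ → not eligible.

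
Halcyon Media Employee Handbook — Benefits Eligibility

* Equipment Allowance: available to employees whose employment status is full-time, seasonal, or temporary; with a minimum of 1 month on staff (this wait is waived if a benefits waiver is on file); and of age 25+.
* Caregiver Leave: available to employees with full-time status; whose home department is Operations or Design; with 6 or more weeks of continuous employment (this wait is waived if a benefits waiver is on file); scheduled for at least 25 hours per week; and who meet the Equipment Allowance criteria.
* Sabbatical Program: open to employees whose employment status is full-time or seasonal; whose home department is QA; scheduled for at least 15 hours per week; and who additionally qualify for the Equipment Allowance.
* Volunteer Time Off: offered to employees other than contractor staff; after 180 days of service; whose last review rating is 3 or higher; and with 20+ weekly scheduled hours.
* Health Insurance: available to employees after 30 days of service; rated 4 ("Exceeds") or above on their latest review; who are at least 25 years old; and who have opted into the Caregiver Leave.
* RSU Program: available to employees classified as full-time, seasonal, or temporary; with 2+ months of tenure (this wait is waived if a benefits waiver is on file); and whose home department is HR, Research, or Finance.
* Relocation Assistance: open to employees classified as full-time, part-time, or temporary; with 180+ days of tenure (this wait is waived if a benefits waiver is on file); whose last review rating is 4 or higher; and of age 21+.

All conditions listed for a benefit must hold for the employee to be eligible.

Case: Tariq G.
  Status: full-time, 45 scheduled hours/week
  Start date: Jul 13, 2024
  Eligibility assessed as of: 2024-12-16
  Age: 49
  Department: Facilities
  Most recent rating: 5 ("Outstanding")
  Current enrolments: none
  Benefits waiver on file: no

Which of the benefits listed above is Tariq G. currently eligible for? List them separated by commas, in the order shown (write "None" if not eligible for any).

Service from Jul 13, 2024 to 2024-12-16: 156 days.
Equipment Allowance — status full-time ✓; no waiver, service 156 days ≥ 1 month (≈30 days) ✓; age 49 ≥ 25 ✓ → eligible.
Caregiver Leave — status full-time ✓; dept Facilities ✗ → not eligible.
Sabbatical Program — status full-time ✓; dept Facilities ✗ → not eligible.
Volunteer Time Off — status full-time ✓ (not excluded); service 156 days < 180 days ✗ → not eligible.
Health Insurance — service 156 days ≥ 30 days ✓; rating 5 ≥ 4 ✓; age 49 ≥ 25 ✓; not enrolled in Caregiver Leave ✗ → not eligible.
RSU Program — status full-time ✓; no waiver, service 156 days ≥ 2 months (≈60 days) ✓; dept Facilities ✗ → not eligible.
Relocation Assistance — status full-time ✓; no waiver, service 156 days < 180 days ✗ → not eligible.

Equipment Allowance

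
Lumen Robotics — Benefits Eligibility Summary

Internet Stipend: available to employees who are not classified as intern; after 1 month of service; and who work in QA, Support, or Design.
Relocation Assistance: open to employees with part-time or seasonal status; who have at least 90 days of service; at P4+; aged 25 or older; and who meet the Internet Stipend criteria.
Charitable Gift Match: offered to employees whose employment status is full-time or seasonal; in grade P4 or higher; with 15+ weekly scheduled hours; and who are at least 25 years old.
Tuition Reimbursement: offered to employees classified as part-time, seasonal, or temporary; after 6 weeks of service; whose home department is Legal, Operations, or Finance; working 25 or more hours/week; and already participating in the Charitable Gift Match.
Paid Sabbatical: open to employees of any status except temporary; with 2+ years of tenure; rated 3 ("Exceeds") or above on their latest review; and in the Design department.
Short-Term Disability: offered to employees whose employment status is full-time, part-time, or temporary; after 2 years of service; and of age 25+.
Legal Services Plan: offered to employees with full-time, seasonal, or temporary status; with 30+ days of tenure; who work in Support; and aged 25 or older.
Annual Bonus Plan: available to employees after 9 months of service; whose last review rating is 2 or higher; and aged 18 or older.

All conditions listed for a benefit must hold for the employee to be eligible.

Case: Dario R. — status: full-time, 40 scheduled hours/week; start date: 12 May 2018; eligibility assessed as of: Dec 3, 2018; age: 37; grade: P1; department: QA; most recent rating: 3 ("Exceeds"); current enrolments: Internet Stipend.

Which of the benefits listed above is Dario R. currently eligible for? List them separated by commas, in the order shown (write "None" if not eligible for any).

Internet Stipend

Service from 12 May 2018 to Dec 3, 2018: 205 days.
Internet Stipend — status full-time ✓ (not excluded); service 205 days ≥ 1 month (≈30 days) ✓; dept QA ✓ → eligible.
Relocation Assistance — status full-time ✗ (requires part-time or seasonal) → not eligible.
Charitable Gift Match — status full-time ✓; grade P1 < P4 ✗ → not eligible.
Tuition Reimbursement — status full-time ✗ (requires part-time, seasonal, or temporary) → not eligible.
Paid Sabbatical — status full-time ✓ (not excluded); service 205 days < 2 years (≈730 days) ✗ → not eligible.
Short-Term Disability — status full-time ✓; service 205 days < 2 years (≈730 days) ✗ → not eligible.
Legal Services Plan — status full-time ✓; service 205 days ≥ 30 days ✓; dept QA ✗ → not eligible.
Annual Bonus Plan — service 205 days < 9 months (≈270 days) ✗ → not eligible.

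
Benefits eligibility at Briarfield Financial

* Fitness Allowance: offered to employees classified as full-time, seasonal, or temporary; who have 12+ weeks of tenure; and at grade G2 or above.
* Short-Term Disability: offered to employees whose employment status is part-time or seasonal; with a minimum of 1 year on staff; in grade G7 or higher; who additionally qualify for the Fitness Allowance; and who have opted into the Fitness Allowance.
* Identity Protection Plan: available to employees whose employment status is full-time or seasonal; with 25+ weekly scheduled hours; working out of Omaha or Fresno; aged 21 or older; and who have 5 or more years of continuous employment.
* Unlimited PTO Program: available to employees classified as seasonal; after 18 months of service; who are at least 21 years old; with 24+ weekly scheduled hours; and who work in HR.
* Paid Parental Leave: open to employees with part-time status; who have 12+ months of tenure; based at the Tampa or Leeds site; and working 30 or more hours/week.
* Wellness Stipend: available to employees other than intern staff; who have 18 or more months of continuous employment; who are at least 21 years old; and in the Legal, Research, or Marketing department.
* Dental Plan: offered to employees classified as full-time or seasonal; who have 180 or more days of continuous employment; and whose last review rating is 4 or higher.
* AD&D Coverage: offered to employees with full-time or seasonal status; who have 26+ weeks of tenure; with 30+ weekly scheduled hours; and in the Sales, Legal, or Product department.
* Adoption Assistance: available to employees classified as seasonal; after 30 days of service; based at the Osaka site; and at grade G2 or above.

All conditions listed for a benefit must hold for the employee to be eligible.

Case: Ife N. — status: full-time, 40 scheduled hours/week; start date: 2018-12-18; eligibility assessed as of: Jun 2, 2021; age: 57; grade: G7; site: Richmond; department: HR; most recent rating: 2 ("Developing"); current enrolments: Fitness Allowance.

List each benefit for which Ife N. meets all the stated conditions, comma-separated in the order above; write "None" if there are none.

Service from 2018-12-18 to Jun 2, 2021: 897 days.
Fitness Allowance — status full-time ✓; service 897 days ≥ 12 weeks (≈84 days) ✓; grade G7 ≥ G2 ✓ → eligible.
Short-Term Disability — status full-time ✗ (requires part-time or seasonal) → not eligible.
Identity Protection Plan — status full-time ✓; 40 hrs/wk ≥ 25 ✓; site Richmond ✗ (not Omaha or Fresno) → not eligible.
Unlimited PTO Program — status full-time ✗ (requires seasonal) → not eligible.
Paid Parental Leave — status full-time ✗ (requires part-time) → not eligible.
Wellness Stipend — status full-time ✓ (not excluded); service 897 days ≥ 18 months (≈540 days) ✓; age 57 ≥ 21 ✓; dept HR ✗ → not eligible.
Dental Plan — status full-time ✓; service 897 days ≥ 180 days ✓; rating 2 < 4 ✗ → not eligible.
AD&D Coverage — status full-time ✓; service 897 days ≥ 26 weeks (≈182 days) ✓; 40 hrs/wk ≥ 30 ✓; dept HR ✗ → not eligible.
Adoption Assistance — status full-time ✗ (requires seasonal) → not eligible.

Fitness Allowance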